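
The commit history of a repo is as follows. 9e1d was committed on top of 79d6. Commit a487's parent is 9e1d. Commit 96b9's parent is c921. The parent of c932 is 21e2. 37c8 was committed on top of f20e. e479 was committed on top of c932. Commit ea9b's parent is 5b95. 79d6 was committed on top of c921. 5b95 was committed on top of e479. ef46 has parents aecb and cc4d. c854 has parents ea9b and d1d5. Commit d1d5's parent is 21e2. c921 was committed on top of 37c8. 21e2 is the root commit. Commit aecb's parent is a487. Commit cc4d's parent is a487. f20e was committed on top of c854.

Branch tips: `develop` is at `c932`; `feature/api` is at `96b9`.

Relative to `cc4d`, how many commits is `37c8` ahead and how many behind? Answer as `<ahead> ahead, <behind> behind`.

0 ahead, 5 behind

Reachable from 37c8: {21e2, 37c8, 5b95, c854, c932, d1d5, e479, ea9b, f20e}.
Reachable from cc4d: {21e2, 37c8, 5b95, 79d6, 9e1d, a487, c854, c921, c932, cc4d, d1d5, e479, ea9b, f20e}.
Only in 37c8's history (ahead): {} — 0.
Only in cc4d's history (behind): {79d6, 9e1d, a487, c921, cc4d} — 5.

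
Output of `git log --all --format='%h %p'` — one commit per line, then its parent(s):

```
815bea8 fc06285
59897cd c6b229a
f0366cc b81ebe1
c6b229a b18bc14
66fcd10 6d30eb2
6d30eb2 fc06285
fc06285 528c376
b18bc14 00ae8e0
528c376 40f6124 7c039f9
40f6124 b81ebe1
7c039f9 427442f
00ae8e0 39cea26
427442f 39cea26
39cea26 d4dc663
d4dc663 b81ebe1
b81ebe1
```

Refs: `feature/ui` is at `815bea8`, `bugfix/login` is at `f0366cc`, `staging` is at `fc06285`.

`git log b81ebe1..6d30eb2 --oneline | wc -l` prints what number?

8

Reachable from 6d30eb2: {39cea26, 40f6124, 427442f, 528c376, 6d30eb2, 7c039f9, b81ebe1, d4dc663, fc06285}.
Reachable from b81ebe1: {b81ebe1}.
In 6d30eb2's history but not b81ebe1's: {39cea26, 40f6124, 427442f, 528c376, 6d30eb2, 7c039f9, d4dc663, fc06285} — 8 commits.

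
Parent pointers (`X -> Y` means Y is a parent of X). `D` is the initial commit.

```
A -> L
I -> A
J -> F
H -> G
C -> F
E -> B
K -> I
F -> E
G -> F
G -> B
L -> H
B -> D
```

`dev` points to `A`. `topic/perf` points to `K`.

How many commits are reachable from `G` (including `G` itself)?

5

Walking parent pointers from G: reachable set = {B, D, E, F, G}.
That is 5 commits.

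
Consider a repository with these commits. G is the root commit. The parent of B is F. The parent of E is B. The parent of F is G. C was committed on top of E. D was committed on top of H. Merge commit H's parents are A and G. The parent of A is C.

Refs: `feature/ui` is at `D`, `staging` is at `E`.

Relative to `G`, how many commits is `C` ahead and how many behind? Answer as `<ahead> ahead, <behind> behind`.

Reachable from C: {B, C, E, F, G}.
Reachable from G: {G}.
Only in C's history (ahead): {B, C, E, F} — 4.
Only in G's history (behind): {} — 0.

4 ahead, 0 behind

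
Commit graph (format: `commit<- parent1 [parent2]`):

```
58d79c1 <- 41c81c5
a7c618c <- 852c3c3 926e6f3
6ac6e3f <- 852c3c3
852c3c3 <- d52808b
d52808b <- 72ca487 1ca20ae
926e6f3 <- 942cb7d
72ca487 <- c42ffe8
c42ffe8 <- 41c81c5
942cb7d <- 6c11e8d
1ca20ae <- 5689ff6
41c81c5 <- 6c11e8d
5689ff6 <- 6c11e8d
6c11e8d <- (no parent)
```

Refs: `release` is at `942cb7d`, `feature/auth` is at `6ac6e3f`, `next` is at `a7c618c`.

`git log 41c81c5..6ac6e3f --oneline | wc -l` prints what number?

Reachable from 6ac6e3f: {1ca20ae, 41c81c5, 5689ff6, 6ac6e3f, 6c11e8d, 72ca487, 852c3c3, c42ffe8, d52808b}.
Reachable from 41c81c5: {41c81c5, 6c11e8d}.
In 6ac6e3f's history but not 41c81c5's: {1ca20ae, 5689ff6, 6ac6e3f, 72ca487, 852c3c3, c42ffe8, d52808b} — 7 commits.

7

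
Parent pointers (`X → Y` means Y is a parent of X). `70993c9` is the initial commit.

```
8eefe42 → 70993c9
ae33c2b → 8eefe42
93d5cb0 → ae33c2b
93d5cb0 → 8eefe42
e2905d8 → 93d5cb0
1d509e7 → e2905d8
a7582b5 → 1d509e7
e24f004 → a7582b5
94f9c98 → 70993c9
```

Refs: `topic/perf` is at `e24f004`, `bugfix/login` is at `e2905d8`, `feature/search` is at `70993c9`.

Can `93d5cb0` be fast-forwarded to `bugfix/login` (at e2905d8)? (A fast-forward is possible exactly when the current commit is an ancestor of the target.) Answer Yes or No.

Yes

A fast-forward from 93d5cb0 to e2905d8 is possible iff 93d5cb0 is an ancestor of e2905d8.
Ancestors of e2905d8: {70993c9, 8eefe42, 93d5cb0, ae33c2b, e2905d8}.
93d5cb0 is among them, so fast-forward is possible.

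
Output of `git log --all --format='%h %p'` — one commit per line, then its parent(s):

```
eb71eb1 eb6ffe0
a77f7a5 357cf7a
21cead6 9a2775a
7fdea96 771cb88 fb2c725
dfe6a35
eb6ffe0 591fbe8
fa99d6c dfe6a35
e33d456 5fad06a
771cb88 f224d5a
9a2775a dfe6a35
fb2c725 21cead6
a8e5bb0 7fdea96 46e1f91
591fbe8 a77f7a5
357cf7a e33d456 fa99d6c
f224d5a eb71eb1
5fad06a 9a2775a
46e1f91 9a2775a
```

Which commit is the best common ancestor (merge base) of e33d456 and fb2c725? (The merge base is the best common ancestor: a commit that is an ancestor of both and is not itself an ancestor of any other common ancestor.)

Ancestors of e33d456: {5fad06a, 9a2775a, dfe6a35, e33d456}.
Ancestors of fb2c725: {21cead6, 9a2775a, dfe6a35, fb2c725}.
Common ancestors: {9a2775a, dfe6a35}.
Among these, 9a2775a is not an ancestor of any other common ancestor — it is the merge base.

9a2775a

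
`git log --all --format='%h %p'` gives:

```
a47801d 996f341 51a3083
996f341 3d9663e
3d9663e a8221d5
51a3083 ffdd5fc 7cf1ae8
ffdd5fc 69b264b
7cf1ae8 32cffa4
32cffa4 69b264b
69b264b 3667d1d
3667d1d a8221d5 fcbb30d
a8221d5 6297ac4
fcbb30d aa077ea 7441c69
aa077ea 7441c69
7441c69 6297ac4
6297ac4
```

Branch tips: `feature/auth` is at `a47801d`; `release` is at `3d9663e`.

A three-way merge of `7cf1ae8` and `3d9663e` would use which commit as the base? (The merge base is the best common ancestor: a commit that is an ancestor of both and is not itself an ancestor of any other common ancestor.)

Ancestors of 7cf1ae8: {32cffa4, 3667d1d, 6297ac4, 69b264b, 7441c69, 7cf1ae8, a8221d5, aa077ea, fcbb30d}.
Ancestors of 3d9663e: {3d9663e, 6297ac4, a8221d5}.
Common ancestors: {6297ac4, a8221d5}.
Among these, a8221d5 is not an ancestor of any other common ancestor — it is the merge base.

a8221d5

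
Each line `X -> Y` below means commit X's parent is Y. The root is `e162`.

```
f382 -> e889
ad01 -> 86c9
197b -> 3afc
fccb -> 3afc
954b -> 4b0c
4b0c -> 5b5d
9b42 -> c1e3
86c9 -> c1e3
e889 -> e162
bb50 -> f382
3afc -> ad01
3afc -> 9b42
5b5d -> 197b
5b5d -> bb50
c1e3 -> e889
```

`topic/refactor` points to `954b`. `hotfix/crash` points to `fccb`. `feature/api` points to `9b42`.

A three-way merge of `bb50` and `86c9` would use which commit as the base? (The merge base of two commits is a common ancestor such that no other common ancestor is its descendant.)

e889

Ancestors of bb50: {bb50, e162, e889, f382}.
Ancestors of 86c9: {86c9, c1e3, e162, e889}.
Common ancestors: {e162, e889}.
Among these, e889 is not an ancestor of any other common ancestor — it is the merge base.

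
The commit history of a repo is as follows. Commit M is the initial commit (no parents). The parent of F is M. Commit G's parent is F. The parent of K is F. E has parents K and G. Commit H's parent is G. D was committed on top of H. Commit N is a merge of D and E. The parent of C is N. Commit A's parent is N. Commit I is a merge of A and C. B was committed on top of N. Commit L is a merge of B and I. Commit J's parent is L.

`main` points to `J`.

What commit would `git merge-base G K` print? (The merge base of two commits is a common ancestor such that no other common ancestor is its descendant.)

F

Ancestors of G: {F, G, M}.
Ancestors of K: {F, K, M}.
Common ancestors: {F, M}.
Among these, F is not an ancestor of any other common ancestor — it is the merge base.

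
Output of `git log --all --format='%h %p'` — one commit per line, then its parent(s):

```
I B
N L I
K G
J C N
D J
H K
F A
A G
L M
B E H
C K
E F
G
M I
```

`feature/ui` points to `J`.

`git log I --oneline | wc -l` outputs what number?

8

Walking parent pointers from I: reachable set = {A, B, E, F, G, H, I, K}.
That is 8 commits.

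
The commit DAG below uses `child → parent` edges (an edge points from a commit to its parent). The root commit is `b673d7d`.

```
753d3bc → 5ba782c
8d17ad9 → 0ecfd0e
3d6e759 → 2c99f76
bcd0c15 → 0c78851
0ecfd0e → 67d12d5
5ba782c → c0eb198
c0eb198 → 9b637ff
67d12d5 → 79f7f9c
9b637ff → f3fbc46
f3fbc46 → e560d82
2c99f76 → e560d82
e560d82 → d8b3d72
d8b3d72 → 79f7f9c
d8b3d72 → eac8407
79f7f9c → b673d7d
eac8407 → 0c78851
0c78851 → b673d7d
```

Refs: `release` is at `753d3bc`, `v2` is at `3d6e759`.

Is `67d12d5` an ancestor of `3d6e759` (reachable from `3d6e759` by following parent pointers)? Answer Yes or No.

Ancestors of 3d6e759: {0c78851, 2c99f76, 3d6e759, 79f7f9c, b673d7d, d8b3d72, e560d82, eac8407}.
67d12d5 is not in that set, so it is not an ancestor of 3d6e759.

No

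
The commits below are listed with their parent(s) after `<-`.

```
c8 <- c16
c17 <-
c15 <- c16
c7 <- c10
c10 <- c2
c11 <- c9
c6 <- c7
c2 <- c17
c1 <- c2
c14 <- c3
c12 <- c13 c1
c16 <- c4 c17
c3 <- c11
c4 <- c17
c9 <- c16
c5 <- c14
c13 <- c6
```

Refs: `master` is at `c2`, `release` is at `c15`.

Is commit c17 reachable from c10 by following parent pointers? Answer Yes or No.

Ancestors of c10 (commits reachable by following parents): {c10, c17, c2}.
c17 is in that set, so it is an ancestor of c10.

Yes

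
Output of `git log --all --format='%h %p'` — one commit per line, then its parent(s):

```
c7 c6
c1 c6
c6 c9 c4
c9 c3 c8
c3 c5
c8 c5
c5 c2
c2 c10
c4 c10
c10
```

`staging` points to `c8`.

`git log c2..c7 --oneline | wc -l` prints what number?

7

Reachable from c7: {c10, c2, c3, c4, c5, c6, c7, c8, c9}.
Reachable from c2: {c10, c2}.
In c7's history but not c2's: {c3, c4, c5, c6, c7, c8, c9} — 7 commits.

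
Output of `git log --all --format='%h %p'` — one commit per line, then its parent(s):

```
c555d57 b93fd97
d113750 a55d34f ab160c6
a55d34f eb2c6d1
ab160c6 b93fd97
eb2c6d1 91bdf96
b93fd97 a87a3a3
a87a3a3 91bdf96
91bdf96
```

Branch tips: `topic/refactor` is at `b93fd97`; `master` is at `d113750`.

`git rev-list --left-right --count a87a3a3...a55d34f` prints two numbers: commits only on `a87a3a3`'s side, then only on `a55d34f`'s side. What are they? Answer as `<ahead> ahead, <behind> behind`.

Reachable from a87a3a3: {91bdf96, a87a3a3}.
Reachable from a55d34f: {91bdf96, a55d34f, eb2c6d1}.
Only in a87a3a3's history (ahead): {a87a3a3} — 1.
Only in a55d34f's history (behind): {a55d34f, eb2c6d1} — 2.

1 ahead, 2 behind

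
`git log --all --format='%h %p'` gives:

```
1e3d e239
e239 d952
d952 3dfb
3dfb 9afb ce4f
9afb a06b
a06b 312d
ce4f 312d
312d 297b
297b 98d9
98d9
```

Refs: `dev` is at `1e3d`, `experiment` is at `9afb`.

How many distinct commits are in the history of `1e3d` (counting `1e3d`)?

10

Walking parent pointers from 1e3d: reachable set = {1e3d, 297b, 312d, 3dfb, 98d9, 9afb, a06b, ce4f, d952, e239}.
That is 10 commits.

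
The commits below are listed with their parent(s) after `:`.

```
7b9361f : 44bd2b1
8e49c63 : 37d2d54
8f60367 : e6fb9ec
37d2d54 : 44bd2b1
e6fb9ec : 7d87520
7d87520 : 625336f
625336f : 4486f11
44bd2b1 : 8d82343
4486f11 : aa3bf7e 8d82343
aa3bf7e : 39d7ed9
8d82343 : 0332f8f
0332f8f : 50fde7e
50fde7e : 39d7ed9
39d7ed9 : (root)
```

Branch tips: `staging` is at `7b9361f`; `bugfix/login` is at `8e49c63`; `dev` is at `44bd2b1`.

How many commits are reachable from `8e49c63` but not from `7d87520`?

3

Reachable from 8e49c63: {0332f8f, 37d2d54, 39d7ed9, 44bd2b1, 50fde7e, 8d82343, 8e49c63}.
Reachable from 7d87520: {0332f8f, 39d7ed9, 4486f11, 50fde7e, 625336f, 7d87520, 8d82343, aa3bf7e}.
In 8e49c63's history but not 7d87520's: {37d2d54, 44bd2b1, 8e49c63} — 3 commits.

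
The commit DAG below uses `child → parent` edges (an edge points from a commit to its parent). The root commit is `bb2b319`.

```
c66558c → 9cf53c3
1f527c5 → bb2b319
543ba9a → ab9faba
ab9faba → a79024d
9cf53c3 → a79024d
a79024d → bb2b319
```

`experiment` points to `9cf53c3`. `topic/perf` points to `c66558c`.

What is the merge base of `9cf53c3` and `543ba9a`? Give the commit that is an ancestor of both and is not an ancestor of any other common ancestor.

Ancestors of 9cf53c3: {9cf53c3, a79024d, bb2b319}.
Ancestors of 543ba9a: {543ba9a, a79024d, ab9faba, bb2b319}.
Common ancestors: {a79024d, bb2b319}.
Among these, a79024d is not an ancestor of any other common ancestor — it is the merge base.

a79024d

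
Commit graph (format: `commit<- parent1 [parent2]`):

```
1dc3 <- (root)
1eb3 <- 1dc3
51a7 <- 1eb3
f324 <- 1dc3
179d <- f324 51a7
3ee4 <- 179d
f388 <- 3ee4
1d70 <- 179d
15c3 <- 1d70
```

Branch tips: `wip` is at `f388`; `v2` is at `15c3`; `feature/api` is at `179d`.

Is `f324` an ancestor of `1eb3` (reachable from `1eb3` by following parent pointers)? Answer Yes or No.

Ancestors of 1eb3: {1dc3, 1eb3}.
f324 is not in that set, so it is not an ancestor of 1eb3.

No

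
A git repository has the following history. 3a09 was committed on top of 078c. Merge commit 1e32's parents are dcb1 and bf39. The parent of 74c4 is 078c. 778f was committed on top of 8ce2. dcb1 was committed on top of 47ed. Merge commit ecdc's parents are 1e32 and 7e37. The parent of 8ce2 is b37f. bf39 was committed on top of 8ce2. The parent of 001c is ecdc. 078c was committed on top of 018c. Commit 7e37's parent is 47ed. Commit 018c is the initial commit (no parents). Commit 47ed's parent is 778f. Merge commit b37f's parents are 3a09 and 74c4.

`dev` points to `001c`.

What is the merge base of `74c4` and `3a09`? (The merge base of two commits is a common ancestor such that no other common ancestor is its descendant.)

Ancestors of 74c4: {018c, 078c, 74c4}.
Ancestors of 3a09: {018c, 078c, 3a09}.
Common ancestors: {018c, 078c}.
Among these, 078c is not an ancestor of any other common ancestor — it is the merge base.

078c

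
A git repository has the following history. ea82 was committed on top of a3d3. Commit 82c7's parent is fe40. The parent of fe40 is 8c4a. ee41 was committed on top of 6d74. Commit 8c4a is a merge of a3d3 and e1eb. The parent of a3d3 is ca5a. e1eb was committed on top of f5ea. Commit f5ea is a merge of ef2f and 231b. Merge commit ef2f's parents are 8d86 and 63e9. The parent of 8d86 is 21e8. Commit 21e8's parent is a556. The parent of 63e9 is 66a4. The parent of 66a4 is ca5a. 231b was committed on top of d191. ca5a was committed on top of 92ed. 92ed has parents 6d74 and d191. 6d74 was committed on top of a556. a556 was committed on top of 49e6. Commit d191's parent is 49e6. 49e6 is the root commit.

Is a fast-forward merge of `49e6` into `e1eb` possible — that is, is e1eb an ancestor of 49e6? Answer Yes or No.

No

A fast-forward from e1eb to 49e6 is possible iff e1eb is an ancestor of 49e6.
Ancestors of 49e6: {49e6}.
e1eb is not among them, so fast-forward is not possible.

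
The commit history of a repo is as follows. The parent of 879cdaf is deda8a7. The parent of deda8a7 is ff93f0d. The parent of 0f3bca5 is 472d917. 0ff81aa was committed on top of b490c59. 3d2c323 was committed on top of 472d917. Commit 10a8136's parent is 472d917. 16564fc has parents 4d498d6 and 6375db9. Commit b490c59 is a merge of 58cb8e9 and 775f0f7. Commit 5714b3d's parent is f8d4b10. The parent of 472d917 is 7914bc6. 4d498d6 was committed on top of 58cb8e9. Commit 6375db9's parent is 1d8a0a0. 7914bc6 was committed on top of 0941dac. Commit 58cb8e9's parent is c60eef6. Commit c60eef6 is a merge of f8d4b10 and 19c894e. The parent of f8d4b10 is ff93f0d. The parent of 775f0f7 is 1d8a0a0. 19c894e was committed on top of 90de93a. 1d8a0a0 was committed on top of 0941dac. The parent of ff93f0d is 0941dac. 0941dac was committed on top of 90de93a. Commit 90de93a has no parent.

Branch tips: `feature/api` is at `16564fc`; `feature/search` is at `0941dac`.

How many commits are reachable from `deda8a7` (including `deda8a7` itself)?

4

Walking parent pointers from deda8a7: reachable set = {0941dac, 90de93a, deda8a7, ff93f0d}.
That is 4 commits.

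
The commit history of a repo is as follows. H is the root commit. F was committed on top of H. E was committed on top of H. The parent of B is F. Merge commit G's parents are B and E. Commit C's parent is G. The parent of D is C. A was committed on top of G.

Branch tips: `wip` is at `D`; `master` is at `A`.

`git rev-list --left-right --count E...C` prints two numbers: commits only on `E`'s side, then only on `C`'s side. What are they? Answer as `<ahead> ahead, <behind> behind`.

Reachable from E: {E, H}.
Reachable from C: {B, C, E, F, G, H}.
Only in E's history (ahead): {} — 0.
Only in C's history (behind): {B, C, F, G} — 4.

0 ahead, 4 behind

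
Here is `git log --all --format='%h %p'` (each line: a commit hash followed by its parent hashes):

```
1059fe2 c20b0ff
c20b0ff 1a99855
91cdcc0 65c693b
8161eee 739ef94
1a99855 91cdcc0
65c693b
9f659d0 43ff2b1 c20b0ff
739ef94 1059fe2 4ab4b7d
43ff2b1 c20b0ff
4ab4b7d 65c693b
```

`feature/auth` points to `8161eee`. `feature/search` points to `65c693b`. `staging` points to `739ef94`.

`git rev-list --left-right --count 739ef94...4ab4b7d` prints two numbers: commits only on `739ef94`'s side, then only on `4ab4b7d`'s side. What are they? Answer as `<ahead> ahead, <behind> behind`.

5 ahead, 0 behind

Reachable from 739ef94: {1059fe2, 1a99855, 4ab4b7d, 65c693b, 739ef94, 91cdcc0, c20b0ff}.
Reachable from 4ab4b7d: {4ab4b7d, 65c693b}.
Only in 739ef94's history (ahead): {1059fe2, 1a99855, 739ef94, 91cdcc0, c20b0ff} — 5.
Only in 4ab4b7d's history (behind): {} — 0.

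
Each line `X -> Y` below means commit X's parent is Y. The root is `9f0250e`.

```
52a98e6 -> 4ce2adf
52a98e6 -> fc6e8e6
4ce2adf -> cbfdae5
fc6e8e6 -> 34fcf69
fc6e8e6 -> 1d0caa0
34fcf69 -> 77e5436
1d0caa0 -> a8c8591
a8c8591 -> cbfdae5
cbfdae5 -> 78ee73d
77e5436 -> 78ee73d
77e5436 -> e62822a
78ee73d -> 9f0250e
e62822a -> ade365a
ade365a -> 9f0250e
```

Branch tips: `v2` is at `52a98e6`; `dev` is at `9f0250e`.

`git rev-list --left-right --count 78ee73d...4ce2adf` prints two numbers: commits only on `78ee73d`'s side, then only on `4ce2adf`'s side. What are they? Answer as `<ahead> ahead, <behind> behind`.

Reachable from 78ee73d: {78ee73d, 9f0250e}.
Reachable from 4ce2adf: {4ce2adf, 78ee73d, 9f0250e, cbfdae5}.
Only in 78ee73d's history (ahead): {} — 0.
Only in 4ce2adf's history (behind): {4ce2adf, cbfdae5} — 2.

0 ahead, 2 behind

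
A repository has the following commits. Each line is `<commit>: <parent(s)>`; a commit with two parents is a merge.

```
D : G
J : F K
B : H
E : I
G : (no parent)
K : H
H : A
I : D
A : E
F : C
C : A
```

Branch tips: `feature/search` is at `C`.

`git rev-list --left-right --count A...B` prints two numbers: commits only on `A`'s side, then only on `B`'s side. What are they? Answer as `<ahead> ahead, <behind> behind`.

Reachable from A: {A, D, E, G, I}.
Reachable from B: {A, B, D, E, G, H, I}.
Only in A's history (ahead): {} — 0.
Only in B's history (behind): {B, H} — 2.

0 ahead, 2 behind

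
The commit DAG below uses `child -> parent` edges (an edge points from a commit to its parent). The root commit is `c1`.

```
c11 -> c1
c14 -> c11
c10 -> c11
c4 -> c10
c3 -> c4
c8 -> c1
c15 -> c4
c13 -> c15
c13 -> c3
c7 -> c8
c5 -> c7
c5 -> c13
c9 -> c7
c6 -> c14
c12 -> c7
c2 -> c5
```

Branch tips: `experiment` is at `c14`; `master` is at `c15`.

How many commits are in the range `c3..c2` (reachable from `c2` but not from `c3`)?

Reachable from c2: {c1, c10, c11, c13, c15, c2, c3, c4, c5, c7, c8}.
Reachable from c3: {c1, c10, c11, c3, c4}.
In c2's history but not c3's: {c13, c15, c2, c5, c7, c8} — 6 commits.

6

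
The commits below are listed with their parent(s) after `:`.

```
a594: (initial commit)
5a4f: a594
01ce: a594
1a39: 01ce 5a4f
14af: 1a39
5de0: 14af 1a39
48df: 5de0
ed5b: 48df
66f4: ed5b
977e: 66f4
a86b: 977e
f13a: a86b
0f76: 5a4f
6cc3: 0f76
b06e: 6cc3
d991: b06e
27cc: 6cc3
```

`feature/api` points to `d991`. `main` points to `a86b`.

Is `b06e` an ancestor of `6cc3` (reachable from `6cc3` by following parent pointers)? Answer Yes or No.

No

Ancestors of 6cc3: {0f76, 5a4f, 6cc3, a594}.
b06e is not in that set, so it is not an ancestor of 6cc3.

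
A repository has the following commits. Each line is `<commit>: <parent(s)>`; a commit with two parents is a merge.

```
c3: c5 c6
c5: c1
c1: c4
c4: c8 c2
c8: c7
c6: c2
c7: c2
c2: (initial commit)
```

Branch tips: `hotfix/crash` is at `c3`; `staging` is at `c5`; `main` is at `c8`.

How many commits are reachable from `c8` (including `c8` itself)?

Walking parent pointers from c8: reachable set = {c2, c7, c8}.
That is 3 commits.

3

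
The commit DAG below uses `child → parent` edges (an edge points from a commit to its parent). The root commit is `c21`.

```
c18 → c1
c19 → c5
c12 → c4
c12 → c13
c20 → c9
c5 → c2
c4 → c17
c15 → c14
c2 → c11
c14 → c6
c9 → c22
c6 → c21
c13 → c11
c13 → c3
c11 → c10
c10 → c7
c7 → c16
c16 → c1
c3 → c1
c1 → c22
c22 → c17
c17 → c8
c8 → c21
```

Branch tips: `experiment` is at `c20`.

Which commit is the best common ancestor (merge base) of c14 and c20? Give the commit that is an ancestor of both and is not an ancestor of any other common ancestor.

Ancestors of c14: {c14, c21, c6}.
Ancestors of c20: {c17, c20, c21, c22, c8, c9}.
Common ancestors: {c21}.
The only common ancestor is c21, so it is the merge base.

c21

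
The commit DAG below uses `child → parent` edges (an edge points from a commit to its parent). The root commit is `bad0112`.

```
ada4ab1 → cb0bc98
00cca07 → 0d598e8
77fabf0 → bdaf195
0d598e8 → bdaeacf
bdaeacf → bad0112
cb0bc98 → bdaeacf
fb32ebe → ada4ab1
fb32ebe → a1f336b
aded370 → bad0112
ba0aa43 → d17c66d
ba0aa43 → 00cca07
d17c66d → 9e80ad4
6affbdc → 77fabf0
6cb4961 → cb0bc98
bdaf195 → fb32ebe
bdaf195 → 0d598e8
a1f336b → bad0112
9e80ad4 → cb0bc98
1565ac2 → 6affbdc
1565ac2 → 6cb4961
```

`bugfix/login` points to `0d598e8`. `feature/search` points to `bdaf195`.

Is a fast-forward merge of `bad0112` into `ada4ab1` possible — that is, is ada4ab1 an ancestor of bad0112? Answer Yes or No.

A fast-forward from ada4ab1 to bad0112 is possible iff ada4ab1 is an ancestor of bad0112.
Ancestors of bad0112: {bad0112}.
ada4ab1 is not among them, so fast-forward is not possible.

No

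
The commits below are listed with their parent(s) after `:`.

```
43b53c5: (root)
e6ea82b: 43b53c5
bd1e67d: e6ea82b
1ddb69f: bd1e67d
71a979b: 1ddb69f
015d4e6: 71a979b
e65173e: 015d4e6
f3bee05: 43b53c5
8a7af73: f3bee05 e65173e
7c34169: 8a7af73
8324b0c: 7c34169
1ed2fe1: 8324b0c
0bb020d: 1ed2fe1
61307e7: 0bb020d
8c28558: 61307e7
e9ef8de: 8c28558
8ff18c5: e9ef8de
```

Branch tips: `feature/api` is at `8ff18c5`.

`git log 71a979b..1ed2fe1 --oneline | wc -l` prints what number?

Reachable from 1ed2fe1: {015d4e6, 1ddb69f, 1ed2fe1, 43b53c5, 71a979b, 7c34169, 8324b0c, 8a7af73, bd1e67d, e65173e, e6ea82b, f3bee05}.
Reachable from 71a979b: {1ddb69f, 43b53c5, 71a979b, bd1e67d, e6ea82b}.
In 1ed2fe1's history but not 71a979b's: {015d4e6, 1ed2fe1, 7c34169, 8324b0c, 8a7af73, e65173e, f3bee05} — 7 commits.

7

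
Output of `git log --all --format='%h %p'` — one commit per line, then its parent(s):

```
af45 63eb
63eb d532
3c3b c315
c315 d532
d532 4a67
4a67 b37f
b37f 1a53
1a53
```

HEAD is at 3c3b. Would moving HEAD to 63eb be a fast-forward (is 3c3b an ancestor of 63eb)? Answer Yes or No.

No

A fast-forward from 3c3b to 63eb is possible iff 3c3b is an ancestor of 63eb.
Ancestors of 63eb: {1a53, 4a67, 63eb, b37f, d532}.
3c3b is not among them, so fast-forward is not possible.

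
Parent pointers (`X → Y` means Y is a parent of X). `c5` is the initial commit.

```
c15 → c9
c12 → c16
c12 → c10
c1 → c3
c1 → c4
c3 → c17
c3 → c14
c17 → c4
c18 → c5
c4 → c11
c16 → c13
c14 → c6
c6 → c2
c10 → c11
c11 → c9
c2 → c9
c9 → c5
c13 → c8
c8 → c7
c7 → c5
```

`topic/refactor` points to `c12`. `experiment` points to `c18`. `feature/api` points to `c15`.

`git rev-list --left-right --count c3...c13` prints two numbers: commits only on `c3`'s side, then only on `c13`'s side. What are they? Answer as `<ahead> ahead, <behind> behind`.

Reachable from c3: {c11, c14, c17, c2, c3, c4, c5, c6, c9}.
Reachable from c13: {c13, c5, c7, c8}.
Only in c3's history (ahead): {c11, c14, c17, c2, c3, c4, c6, c9} — 8.
Only in c13's history (behind): {c13, c7, c8} — 3.

8 ahead, 3 behind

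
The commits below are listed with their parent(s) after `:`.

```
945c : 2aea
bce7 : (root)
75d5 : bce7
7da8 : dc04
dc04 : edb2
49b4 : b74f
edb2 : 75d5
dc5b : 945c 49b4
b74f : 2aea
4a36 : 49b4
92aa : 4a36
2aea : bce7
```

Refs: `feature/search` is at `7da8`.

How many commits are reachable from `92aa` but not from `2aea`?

Reachable from 92aa: {2aea, 49b4, 4a36, 92aa, b74f, bce7}.
Reachable from 2aea: {2aea, bce7}.
In 92aa's history but not 2aea's: {49b4, 4a36, 92aa, b74f} — 4 commits.

4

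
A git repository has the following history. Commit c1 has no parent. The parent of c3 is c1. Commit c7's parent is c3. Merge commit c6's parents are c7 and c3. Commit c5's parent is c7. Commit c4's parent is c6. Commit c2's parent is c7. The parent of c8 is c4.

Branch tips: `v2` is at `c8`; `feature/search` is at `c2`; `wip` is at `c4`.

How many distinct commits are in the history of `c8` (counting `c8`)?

Walking parent pointers from c8: reachable set = {c1, c3, c4, c6, c7, c8}.
That is 6 commits.

6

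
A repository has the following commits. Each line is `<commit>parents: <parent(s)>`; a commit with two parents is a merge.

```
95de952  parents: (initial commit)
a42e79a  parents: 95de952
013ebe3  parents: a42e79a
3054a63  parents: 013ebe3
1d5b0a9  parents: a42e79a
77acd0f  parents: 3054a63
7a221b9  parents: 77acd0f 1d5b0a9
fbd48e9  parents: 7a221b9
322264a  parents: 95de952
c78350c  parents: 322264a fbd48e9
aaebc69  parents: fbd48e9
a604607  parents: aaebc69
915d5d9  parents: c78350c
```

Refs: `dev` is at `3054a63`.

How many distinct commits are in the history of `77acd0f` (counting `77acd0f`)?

Walking parent pointers from 77acd0f: reachable set = {013ebe3, 3054a63, 77acd0f, 95de952, a42e79a}.
That is 5 commits.

5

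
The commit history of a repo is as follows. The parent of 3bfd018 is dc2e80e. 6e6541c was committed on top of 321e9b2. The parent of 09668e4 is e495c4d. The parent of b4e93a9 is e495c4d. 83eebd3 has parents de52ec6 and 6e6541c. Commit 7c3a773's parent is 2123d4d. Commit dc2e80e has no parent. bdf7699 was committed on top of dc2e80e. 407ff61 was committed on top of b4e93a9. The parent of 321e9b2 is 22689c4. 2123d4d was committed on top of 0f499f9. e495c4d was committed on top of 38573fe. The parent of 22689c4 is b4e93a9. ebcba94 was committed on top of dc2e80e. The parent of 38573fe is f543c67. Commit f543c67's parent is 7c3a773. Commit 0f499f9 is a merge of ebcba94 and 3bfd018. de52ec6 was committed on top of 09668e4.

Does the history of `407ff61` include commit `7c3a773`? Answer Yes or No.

Yes

Ancestors of 407ff61 (commits reachable by following parents): {0f499f9, 2123d4d, 38573fe, 3bfd018, 407ff61, 7c3a773, b4e93a9, dc2e80e, e495c4d, ebcba94, f543c67}.
7c3a773 is in that set, so it is an ancestor of 407ff61.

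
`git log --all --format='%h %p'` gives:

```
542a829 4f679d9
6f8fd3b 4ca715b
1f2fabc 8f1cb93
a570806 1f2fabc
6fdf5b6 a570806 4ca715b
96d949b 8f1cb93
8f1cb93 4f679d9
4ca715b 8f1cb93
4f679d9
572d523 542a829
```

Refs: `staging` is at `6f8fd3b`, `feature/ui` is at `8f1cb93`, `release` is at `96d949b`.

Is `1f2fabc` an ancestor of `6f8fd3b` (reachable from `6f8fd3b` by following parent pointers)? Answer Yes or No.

No

Ancestors of 6f8fd3b: {4ca715b, 4f679d9, 6f8fd3b, 8f1cb93}.
1f2fabc is not in that set, so it is not an ancestor of 6f8fd3b.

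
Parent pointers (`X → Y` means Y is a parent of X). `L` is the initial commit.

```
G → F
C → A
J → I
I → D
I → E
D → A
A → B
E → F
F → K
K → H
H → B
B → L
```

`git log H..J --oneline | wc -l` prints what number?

Reachable from J: {A, B, D, E, F, H, I, J, K, L}.
Reachable from H: {B, H, L}.
In J's history but not H's: {A, D, E, F, I, J, K} — 7 commits.

7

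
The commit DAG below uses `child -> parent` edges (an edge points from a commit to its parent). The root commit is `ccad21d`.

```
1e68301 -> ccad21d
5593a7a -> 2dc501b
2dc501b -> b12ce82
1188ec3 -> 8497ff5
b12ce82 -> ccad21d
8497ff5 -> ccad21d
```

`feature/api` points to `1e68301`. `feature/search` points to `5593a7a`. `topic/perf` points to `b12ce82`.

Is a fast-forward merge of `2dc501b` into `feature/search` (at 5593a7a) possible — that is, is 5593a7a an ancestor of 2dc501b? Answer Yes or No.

No

A fast-forward from 5593a7a to 2dc501b is possible iff 5593a7a is an ancestor of 2dc501b.
Ancestors of 2dc501b: {2dc501b, b12ce82, ccad21d}.
5593a7a is not among them, so fast-forward is not possible.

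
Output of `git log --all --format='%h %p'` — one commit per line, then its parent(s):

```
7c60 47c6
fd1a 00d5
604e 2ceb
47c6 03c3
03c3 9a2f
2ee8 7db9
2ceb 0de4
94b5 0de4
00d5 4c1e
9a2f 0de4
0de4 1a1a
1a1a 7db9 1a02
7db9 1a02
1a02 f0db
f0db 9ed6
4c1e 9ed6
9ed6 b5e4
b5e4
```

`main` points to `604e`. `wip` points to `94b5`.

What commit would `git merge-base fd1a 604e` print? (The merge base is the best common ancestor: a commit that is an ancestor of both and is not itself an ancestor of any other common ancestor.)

9ed6

Ancestors of fd1a: {00d5, 4c1e, 9ed6, b5e4, fd1a}.
Ancestors of 604e: {0de4, 1a02, 1a1a, 2ceb, 604e, 7db9, 9ed6, b5e4, f0db}.
Common ancestors: {9ed6, b5e4}.
Among these, 9ed6 is not an ancestor of any other common ancestor — it is the merge base.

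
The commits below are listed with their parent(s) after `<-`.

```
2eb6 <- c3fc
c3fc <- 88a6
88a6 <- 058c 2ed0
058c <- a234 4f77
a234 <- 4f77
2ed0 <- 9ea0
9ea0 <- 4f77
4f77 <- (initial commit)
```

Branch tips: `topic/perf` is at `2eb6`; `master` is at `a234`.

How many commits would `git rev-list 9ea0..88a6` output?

Reachable from 88a6: {058c, 2ed0, 4f77, 88a6, 9ea0, a234}.
Reachable from 9ea0: {4f77, 9ea0}.
In 88a6's history but not 9ea0's: {058c, 2ed0, 88a6, a234} — 4 commits.

4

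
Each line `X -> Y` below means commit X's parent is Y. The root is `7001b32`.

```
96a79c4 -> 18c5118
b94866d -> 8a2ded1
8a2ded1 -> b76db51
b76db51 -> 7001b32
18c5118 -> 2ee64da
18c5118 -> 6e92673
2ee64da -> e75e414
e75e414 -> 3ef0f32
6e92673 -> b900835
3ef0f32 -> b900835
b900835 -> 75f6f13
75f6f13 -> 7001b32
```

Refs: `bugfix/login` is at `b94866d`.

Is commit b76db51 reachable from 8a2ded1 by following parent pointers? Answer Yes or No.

Ancestors of 8a2ded1 (commits reachable by following parents): {7001b32, 8a2ded1, b76db51}.
b76db51 is in that set, so it is an ancestor of 8a2ded1.

Yes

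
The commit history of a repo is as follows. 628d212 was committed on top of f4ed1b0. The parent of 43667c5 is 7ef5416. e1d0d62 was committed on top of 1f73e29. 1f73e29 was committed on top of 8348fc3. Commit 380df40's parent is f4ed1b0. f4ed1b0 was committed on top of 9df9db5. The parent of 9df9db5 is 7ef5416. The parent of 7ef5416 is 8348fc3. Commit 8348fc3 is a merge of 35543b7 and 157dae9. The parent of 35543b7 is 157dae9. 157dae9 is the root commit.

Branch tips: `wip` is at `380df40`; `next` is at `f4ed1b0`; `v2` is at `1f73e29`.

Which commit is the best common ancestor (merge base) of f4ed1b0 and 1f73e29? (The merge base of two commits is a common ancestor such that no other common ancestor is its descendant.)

Ancestors of f4ed1b0: {157dae9, 35543b7, 7ef5416, 8348fc3, 9df9db5, f4ed1b0}.
Ancestors of 1f73e29: {157dae9, 1f73e29, 35543b7, 8348fc3}.
Common ancestors: {157dae9, 35543b7, 8348fc3}.
Among these, 8348fc3 is not an ancestor of any other common ancestor — it is the merge base.

8348fc3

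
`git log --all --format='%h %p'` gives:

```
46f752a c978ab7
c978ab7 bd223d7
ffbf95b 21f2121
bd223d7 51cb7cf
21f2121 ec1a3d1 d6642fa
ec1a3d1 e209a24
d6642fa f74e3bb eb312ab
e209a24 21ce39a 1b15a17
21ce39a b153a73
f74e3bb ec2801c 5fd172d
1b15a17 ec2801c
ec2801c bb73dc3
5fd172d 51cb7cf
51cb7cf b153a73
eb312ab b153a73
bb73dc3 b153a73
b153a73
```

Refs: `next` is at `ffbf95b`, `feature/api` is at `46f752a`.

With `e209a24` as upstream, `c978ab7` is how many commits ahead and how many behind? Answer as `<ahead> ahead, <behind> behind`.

3 ahead, 5 behind

Reachable from c978ab7: {51cb7cf, b153a73, bd223d7, c978ab7}.
Reachable from e209a24: {1b15a17, 21ce39a, b153a73, bb73dc3, e209a24, ec2801c}.
Only in c978ab7's history (ahead): {51cb7cf, bd223d7, c978ab7} — 3.
Only in e209a24's history (behind): {1b15a17, 21ce39a, bb73dc3, e209a24, ec2801c} — 5.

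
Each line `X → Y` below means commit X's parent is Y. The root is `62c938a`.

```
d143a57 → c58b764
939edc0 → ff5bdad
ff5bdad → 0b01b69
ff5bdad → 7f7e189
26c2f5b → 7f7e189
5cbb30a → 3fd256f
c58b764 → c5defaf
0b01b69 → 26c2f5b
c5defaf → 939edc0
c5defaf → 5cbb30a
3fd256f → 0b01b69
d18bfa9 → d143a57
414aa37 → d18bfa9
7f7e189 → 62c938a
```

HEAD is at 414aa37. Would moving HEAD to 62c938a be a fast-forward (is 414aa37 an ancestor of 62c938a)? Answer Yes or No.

No

A fast-forward from 414aa37 to 62c938a is possible iff 414aa37 is an ancestor of 62c938a.
Ancestors of 62c938a: {62c938a}.
414aa37 is not among them, so fast-forward is not possible.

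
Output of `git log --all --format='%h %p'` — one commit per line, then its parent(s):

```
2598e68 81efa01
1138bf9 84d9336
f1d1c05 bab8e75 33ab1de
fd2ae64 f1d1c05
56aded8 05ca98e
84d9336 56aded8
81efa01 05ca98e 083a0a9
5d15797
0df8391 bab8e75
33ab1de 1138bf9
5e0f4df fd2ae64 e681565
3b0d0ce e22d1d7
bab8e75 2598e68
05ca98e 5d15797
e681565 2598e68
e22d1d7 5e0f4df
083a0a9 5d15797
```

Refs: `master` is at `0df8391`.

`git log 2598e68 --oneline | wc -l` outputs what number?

Walking parent pointers from 2598e68: reachable set = {05ca98e, 083a0a9, 2598e68, 5d15797, 81efa01}.
That is 5 commits.

5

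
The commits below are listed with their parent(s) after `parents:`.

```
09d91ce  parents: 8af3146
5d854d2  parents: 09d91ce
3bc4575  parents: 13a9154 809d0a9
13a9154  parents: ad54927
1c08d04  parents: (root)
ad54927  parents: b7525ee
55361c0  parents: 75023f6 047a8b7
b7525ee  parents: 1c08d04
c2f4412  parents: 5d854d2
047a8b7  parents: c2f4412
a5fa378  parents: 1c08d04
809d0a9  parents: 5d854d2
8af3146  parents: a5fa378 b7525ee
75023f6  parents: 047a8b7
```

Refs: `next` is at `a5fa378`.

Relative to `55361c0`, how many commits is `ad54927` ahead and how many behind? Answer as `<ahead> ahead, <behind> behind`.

Reachable from ad54927: {1c08d04, ad54927, b7525ee}.
Reachable from 55361c0: {047a8b7, 09d91ce, 1c08d04, 55361c0, 5d854d2, 75023f6, 8af3146, a5fa378, b7525ee, c2f4412}.
Only in ad54927's history (ahead): {ad54927} — 1.
Only in 55361c0's history (behind): {047a8b7, 09d91ce, 55361c0, 5d854d2, 75023f6, 8af3146, a5fa378, c2f4412} — 8.

1 ahead, 8 behind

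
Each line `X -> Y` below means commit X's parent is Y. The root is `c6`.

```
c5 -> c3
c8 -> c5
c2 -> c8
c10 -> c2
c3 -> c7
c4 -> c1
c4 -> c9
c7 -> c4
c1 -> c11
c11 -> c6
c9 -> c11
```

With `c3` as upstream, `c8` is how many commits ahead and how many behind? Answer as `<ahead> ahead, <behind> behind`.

Reachable from c8: {c1, c11, c3, c4, c5, c6, c7, c8, c9}.
Reachable from c3: {c1, c11, c3, c4, c6, c7, c9}.
Only in c8's history (ahead): {c5, c8} — 2.
Only in c3's history (behind): {} — 0.

2 ahead, 0 behind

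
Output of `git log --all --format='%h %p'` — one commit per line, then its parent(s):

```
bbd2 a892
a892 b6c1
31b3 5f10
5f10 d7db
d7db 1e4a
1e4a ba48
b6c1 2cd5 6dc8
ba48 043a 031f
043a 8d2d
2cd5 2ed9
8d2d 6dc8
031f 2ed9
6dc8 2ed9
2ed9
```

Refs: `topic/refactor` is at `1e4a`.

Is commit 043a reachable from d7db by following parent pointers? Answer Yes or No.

Yes

Ancestors of d7db (commits reachable by following parents): {031f, 043a, 1e4a, 2ed9, 6dc8, 8d2d, ba48, d7db}.
043a is in that set, so it is an ancestor of d7db.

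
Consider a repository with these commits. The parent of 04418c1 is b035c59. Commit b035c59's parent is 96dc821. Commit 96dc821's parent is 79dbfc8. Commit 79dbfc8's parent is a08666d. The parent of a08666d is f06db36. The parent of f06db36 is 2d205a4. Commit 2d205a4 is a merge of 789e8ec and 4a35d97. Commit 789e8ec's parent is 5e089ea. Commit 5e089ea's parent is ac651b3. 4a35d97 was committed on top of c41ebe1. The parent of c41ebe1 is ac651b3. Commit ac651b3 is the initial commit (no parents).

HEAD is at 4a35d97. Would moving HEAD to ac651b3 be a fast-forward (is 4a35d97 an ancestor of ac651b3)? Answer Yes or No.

No

A fast-forward from 4a35d97 to ac651b3 is possible iff 4a35d97 is an ancestor of ac651b3.
Ancestors of ac651b3: {ac651b3}.
4a35d97 is not among them, so fast-forward is not possible.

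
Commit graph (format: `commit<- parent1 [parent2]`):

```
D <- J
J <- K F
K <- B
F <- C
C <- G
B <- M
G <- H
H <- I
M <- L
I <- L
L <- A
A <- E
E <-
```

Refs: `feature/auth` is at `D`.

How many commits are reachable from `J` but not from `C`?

Reachable from J: {A, B, C, E, F, G, H, I, J, K, L, M}.
Reachable from C: {A, C, E, G, H, I, L}.
In J's history but not C's: {B, F, J, K, M} — 5 commits.

5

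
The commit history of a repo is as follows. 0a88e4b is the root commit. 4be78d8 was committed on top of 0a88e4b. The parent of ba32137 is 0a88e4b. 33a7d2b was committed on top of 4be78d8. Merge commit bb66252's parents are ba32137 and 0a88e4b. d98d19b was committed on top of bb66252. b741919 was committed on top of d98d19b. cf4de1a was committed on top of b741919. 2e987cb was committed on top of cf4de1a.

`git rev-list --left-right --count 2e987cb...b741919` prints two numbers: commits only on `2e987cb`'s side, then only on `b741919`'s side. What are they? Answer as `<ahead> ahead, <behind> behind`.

2 ahead, 0 behind

Reachable from 2e987cb: {0a88e4b, 2e987cb, b741919, ba32137, bb66252, cf4de1a, d98d19b}.
Reachable from b741919: {0a88e4b, b741919, ba32137, bb66252, d98d19b}.
Only in 2e987cb's history (ahead): {2e987cb, cf4de1a} — 2.
Only in b741919's history (behind): {} — 0.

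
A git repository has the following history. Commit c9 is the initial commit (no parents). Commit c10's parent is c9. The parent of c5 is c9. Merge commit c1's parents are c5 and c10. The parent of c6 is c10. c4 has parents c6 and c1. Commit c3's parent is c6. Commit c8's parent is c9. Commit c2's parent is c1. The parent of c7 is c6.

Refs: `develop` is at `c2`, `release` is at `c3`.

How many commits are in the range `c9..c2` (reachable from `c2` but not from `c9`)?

4

Reachable from c2: {c1, c10, c2, c5, c9}.
Reachable from c9: {c9}.
In c2's history but not c9's: {c1, c10, c2, c5} — 4 commits.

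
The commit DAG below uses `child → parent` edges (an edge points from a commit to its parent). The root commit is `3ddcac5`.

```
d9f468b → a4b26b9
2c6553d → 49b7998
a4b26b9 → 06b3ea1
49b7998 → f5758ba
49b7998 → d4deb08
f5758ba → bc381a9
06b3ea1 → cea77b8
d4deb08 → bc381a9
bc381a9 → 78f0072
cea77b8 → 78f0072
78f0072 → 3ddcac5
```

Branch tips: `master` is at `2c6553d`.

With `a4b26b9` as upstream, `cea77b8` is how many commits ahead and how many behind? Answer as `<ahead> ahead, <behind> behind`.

Reachable from cea77b8: {3ddcac5, 78f0072, cea77b8}.
Reachable from a4b26b9: {06b3ea1, 3ddcac5, 78f0072, a4b26b9, cea77b8}.
Only in cea77b8's history (ahead): {} — 0.
Only in a4b26b9's history (behind): {06b3ea1, a4b26b9} — 2.

0 ahead, 2 behind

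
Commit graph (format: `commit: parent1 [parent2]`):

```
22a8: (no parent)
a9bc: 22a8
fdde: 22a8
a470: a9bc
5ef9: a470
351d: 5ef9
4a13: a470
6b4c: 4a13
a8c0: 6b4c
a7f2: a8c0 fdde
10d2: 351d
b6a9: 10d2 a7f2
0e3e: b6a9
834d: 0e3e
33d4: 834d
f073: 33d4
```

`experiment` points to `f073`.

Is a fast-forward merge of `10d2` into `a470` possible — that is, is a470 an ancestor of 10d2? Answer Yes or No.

A fast-forward from a470 to 10d2 is possible iff a470 is an ancestor of 10d2.
Ancestors of 10d2: {10d2, 22a8, 351d, 5ef9, a470, a9bc}.
a470 is among them, so fast-forward is possible.

Yes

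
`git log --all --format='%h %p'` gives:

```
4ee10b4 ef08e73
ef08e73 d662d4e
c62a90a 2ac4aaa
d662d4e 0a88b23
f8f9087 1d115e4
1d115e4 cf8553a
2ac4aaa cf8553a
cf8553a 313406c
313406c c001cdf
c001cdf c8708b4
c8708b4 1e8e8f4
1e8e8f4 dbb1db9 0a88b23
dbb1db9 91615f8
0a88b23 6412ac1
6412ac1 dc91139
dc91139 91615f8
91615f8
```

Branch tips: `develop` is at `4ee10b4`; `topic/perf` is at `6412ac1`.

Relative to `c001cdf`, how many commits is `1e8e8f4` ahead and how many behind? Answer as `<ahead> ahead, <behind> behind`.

0 ahead, 2 behind

Reachable from 1e8e8f4: {0a88b23, 1e8e8f4, 6412ac1, 91615f8, dbb1db9, dc91139}.
Reachable from c001cdf: {0a88b23, 1e8e8f4, 6412ac1, 91615f8, c001cdf, c8708b4, dbb1db9, dc91139}.
Only in 1e8e8f4's history (ahead): {} — 0.
Only in c001cdf's history (behind): {c001cdf, c8708b4} — 2.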